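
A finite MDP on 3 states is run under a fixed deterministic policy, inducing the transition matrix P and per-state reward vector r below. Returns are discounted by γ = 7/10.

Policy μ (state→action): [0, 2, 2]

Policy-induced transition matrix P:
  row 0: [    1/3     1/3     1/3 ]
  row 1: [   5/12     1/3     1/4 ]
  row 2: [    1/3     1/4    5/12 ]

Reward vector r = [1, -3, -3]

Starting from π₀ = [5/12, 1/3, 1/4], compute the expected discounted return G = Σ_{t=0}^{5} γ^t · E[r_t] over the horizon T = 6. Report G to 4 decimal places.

t=0: π = [0.4167, 0.3333, 0.2500], E[r] = -1.3333, γ^t·E[r] = -1.333333, running G = -1.333333
t=1: π = [0.3611, 0.3125, 0.3264], E[r] = -1.5556, γ^t·E[r] = -1.088889, running G = -2.422222
t=2: π = [0.3594, 0.3061, 0.3345], E[r] = -1.5625, γ^t·E[r] = -0.765625, running G = -3.187847
t=3: π = [0.3588, 0.3055, 0.3357], E[r] = -1.5646, γ^t·E[r] = -0.536665, running G = -3.724513
t=4: π = [0.3588, 0.3054, 0.3359], E[r] = -1.5648, γ^t·E[r] = -0.375720, running G = -4.100232
t=5: π = [0.3588, 0.3053, 0.3359], E[r] = -1.5649, γ^t·E[r] = -0.263009, running G = -4.363242

G = -4.3632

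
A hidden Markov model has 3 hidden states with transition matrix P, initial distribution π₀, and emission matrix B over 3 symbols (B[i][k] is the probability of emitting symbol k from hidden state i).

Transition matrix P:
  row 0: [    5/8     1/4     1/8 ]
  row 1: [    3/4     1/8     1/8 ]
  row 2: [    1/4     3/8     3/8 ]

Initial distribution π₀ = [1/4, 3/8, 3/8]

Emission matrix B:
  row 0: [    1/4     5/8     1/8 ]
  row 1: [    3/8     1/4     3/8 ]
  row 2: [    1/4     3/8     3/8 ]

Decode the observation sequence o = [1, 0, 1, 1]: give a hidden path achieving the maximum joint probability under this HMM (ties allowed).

path = [0, 0, 0, 0]

t=0: δ = [1.562e-01, 9.375e-02, 1.406e-01]  (obs o_0=1)
t=1: δ = [2.441e-02, 1.978e-02, 1.318e-02]  ψ = [0, 2, 2]  (obs o_1=0)
t=2: δ = [9.537e-03, 1.526e-03, 1.854e-03]  ψ = [0, 0, 2]  (obs o_2=1)
t=3: δ = [3.725e-03, 5.960e-04, 4.470e-04]  ψ = [0, 0, 0]  (obs o_3=1)
backtrack: best end state = 0; path = [0, 0, 0, 0]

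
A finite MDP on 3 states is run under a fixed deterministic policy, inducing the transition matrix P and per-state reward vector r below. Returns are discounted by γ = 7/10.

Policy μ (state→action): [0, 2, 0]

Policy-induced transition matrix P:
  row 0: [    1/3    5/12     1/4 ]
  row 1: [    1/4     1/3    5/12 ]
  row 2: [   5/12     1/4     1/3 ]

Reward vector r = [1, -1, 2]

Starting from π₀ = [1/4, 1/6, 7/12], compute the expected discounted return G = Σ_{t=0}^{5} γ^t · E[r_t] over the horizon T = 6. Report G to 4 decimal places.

G = 2.5719

t=0: π = [0.2500, 0.1667, 0.5833], E[r] = 1.2500, γ^t·E[r] = 1.250000, running G = 1.250000
t=1: π = [0.3681, 0.3056, 0.3264], E[r] = 0.7153, γ^t·E[r] = 0.500694, running G = 1.750694
t=2: π = [0.3351, 0.3368, 0.3281], E[r] = 0.6545, γ^t·E[r] = 0.320712, running G = 2.071406
t=3: π = [0.3326, 0.3339, 0.3335], E[r] = 0.6657, γ^t·E[r] = 0.228319, running G = 2.299726
t=4: π = [0.3333, 0.3333, 0.3334], E[r] = 0.6669, γ^t·E[r] = 0.160127, running G = 2.459853
t=5: π = [0.3333, 0.3333, 0.3333], E[r] = 0.6667, γ^t·E[r] = 0.112050, running G = 2.571903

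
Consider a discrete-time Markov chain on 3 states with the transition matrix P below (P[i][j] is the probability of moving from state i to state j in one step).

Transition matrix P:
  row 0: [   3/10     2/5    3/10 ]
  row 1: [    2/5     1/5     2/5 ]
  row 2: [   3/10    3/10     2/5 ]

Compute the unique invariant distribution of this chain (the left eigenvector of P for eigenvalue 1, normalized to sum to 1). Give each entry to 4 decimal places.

π = [0.3303, 0.3028, 0.3670]

Balance equations π_j = Σ_i π_i·P[i][j]:
  π_0 = 3/10·π_0 + 2/5·π_1 + 3/10·π_2
  π_1 = 2/5·π_0 + 1/5·π_1 + 3/10·π_2
  normalize: π_0 + π_1 + π_2 = 1
Solving the linear system gives exactly π = [36/109, 33/109, 40/109].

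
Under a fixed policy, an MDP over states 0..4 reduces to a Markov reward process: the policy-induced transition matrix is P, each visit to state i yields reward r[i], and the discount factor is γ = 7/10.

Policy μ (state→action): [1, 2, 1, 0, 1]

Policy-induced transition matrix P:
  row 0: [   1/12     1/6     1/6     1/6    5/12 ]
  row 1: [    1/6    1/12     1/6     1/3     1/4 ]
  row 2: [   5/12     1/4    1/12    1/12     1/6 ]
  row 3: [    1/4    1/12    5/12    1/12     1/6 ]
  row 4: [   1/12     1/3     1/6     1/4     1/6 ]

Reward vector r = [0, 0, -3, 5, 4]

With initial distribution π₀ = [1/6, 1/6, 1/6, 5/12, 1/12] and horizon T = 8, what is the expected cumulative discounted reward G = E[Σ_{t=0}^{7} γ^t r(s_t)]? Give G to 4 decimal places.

G = 4.3671

t=0: π = [0.1667, 0.1667, 0.1667, 0.4167, 0.0833], E[r] = 1.9167, γ^t·E[r] = 1.916667, running G = 1.916667
t=1: π = [0.2222, 0.1458, 0.2569, 0.1528, 0.2222], E[r] = 0.8819, γ^t·E[r] = 0.617361, running G = 2.534028
t=2: π = [0.2066, 0.2002, 0.1834, 0.1753, 0.2344], E[r] = 1.2639, γ^t·E[r] = 0.619306, running G = 3.153333
t=3: π = [0.1904, 0.1897, 0.1952, 0.1897, 0.2350], E[r] = 1.3027, γ^t·E[r] = 0.446830, running G = 3.600163
t=4: π = [0.1958, 0.1905, 0.1978, 0.1858, 0.2301], E[r] = 1.2558, γ^t·E[r] = 0.301525, running G = 3.901688
t=5: π = [0.1961, 0.1901, 0.1966, 0.1856, 0.2315], E[r] = 1.2642, γ^t·E[r] = 0.212473, running G = 4.114161
t=6: π = [0.1957, 0.1903, 0.1967, 0.1858, 0.2315], E[r] = 1.2651, γ^t·E[r] = 0.148834, running G = 4.262995
t=7: π = [0.1957, 0.1903, 0.1967, 0.1858, 0.2314], E[r] = 1.2646, γ^t·E[r] = 0.104148, running G = 4.367144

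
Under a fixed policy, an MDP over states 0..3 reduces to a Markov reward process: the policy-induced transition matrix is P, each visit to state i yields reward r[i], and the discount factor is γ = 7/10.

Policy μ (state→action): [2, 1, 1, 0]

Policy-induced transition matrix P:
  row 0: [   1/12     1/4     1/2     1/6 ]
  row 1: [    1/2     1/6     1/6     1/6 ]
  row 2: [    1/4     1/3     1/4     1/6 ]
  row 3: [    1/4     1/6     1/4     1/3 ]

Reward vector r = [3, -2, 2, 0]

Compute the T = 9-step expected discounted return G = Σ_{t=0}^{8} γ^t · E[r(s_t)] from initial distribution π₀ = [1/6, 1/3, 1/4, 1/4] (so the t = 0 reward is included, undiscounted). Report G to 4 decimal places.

t=0: π = [0.1667, 0.3333, 0.2500, 0.2500], E[r] = 0.3333, γ^t·E[r] = 0.333333, running G = 0.333333
t=1: π = [0.3056, 0.2222, 0.2639, 0.2083], E[r] = 1.0000, γ^t·E[r] = 0.700000, running G = 1.033333
t=2: π = [0.2546, 0.2361, 0.3079, 0.2014], E[r] = 0.9074, γ^t·E[r] = 0.444630, running G = 1.477963
t=3: π = [0.2666, 0.2392, 0.2940, 0.2002], E[r] = 0.9093, γ^t·E[r] = 0.311902, running G = 1.789865
t=4: π = [0.2654, 0.2379, 0.2967, 0.2000], E[r] = 0.9138, γ^t·E[r] = 0.219397, running G = 2.009262
t=5: π = [0.2652, 0.2382, 0.2965, 0.2000], E[r] = 0.9123, γ^t·E[r] = 0.153330, running G = 2.162592
t=6: π = [0.2654, 0.2382, 0.2965, 0.2000], E[r] = 0.9126, γ^t·E[r] = 0.107365, running G = 2.269957
t=7: π = [0.2653, 0.2382, 0.2965, 0.2000], E[r] = 0.9126, γ^t·E[r] = 0.075154, running G = 2.345111
t=8: π = [0.2653, 0.2382, 0.2965, 0.2000], E[r] = 0.9126, γ^t·E[r] = 0.052607, running G = 2.397718

G = 2.3977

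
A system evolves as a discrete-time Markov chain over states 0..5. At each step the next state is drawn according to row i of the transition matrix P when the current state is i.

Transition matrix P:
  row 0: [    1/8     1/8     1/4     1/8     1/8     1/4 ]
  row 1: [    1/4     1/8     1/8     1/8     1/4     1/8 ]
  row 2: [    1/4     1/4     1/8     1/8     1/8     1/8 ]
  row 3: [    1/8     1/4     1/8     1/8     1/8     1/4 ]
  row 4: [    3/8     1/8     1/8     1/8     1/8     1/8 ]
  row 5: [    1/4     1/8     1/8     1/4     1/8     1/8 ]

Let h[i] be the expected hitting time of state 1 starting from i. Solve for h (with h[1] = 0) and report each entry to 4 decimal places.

First-step conditioning: h[1] = 0; for i ≠ 1, h[i] = 1 + Σ_k P[i][k]·h[k].
  h[0] = 1 + 1/8·h[0] + 1/4·h[2] + 1/8·h[3] + 1/8·h[4] + 1/4·h[5]
  h[2] = 1 + 1/4·h[0] + 1/8·h[2] + 1/8·h[3] + 1/8·h[4] + 1/8·h[5]
  h[3] = 1 + 1/8·h[0] + 1/8·h[2] + 1/8·h[3] + 1/8·h[4] + 1/4·h[5]
  h[4] = 1 + 3/8·h[0] + 1/8·h[2] + 1/8·h[3] + 1/8·h[4] + 1/8·h[5]
  h[5] = 1 + 1/4·h[0] + 1/8·h[2] + 1/4·h[3] + 1/8·h[4] + 1/8·h[5]
Solving the 5×5 linear system over states ≠ 1 gives exactly h = [576/95, 0, 512/95, 512/95, 584/95, 576/95] (h[1] = 0 is the target).

h = [6.0632, 0.0000, 5.3895, 5.3895, 6.1474, 6.0632]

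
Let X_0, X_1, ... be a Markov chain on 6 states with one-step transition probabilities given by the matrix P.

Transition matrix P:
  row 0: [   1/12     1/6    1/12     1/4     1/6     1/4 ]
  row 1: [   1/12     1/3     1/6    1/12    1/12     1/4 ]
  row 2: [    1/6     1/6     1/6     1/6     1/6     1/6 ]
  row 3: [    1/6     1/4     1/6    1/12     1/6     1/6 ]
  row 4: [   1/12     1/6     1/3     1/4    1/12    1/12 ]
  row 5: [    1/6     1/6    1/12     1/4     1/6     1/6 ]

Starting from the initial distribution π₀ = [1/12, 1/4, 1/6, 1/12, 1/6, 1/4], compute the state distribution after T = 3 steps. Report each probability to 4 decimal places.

t=0: π = [0.0833, 0.2500, 0.1667, 0.0833, 0.1667, 0.2500]
t=1: π = [0.1250, 0.2153, 0.1667, 0.1806, 0.1319, 0.1806]
t=2: π = [0.1273, 0.2176, 0.1632, 0.1701, 0.1377, 0.1840]
t=3: π = [0.1264, 0.2171, 0.1637, 0.1718, 0.1371, 0.1839]

π = [0.1264, 0.2171, 0.1637, 0.1718, 0.1371, 0.1839]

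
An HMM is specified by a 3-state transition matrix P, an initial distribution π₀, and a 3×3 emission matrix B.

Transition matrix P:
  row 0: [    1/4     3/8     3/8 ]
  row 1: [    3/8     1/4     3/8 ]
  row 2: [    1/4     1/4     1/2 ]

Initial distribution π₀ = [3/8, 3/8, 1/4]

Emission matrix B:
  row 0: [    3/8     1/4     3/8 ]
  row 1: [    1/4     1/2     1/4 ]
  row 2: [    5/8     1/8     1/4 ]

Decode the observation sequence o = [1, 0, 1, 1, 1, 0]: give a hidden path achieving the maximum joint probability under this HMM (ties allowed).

path = [1, 2, 1, 0, 1, 2]

t=0: δ = [9.375e-02, 1.875e-01, 3.125e-02]  (obs o_0=1)
t=1: δ = [2.637e-02, 1.172e-02, 4.395e-02]  ψ = [1, 1, 1]  (obs o_1=0)
t=2: δ = [2.747e-03, 5.493e-03, 2.747e-03]  ψ = [2, 2, 2]  (obs o_2=1)
t=3: δ = [5.150e-04, 6.866e-04, 2.575e-04]  ψ = [1, 1, 1]  (obs o_3=1)
t=4: δ = [6.437e-05, 9.656e-05, 3.219e-05]  ψ = [1, 0, 1]  (obs o_4=1)
t=5: δ = [1.358e-05, 6.035e-06, 2.263e-05]  ψ = [1, 0, 1]  (obs o_5=0)
backtrack: best end state = 2; path = [1, 2, 1, 0, 1, 2]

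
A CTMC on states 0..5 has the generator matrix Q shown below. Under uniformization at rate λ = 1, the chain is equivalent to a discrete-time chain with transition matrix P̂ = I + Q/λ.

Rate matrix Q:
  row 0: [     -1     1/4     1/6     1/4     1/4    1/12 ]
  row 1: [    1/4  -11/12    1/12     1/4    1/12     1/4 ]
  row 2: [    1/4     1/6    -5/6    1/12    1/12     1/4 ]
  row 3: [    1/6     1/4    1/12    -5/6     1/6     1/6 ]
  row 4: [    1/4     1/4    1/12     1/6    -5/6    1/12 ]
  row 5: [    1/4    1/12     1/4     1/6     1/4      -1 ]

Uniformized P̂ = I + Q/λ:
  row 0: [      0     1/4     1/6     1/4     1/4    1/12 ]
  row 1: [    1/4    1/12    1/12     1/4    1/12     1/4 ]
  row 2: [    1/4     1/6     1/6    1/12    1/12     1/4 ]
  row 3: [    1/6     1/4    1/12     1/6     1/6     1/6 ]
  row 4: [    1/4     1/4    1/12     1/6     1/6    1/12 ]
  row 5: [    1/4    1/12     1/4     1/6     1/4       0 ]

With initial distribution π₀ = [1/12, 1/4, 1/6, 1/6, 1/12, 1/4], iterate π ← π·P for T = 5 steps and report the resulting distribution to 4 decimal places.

t=0: π = [0.0833, 0.2500, 0.1667, 0.1667, 0.0833, 0.2500]
t=1: π = [0.2153, 0.1528, 0.1458, 0.1806, 0.1597, 0.1458]
t=2: π = [0.1811, 0.1881, 0.1377, 0.1852, 0.1719, 0.1360]
t=3: π = [0.1893, 0.1845, 0.1326, 0.1860, 0.1659, 0.1417]
t=4: π = [0.1872, 0.1846, 0.1338, 0.1868, 0.1678, 0.1399]
t=5: π = [0.1876, 0.1848, 0.1334, 0.1865, 0.1674, 0.1403]

π = [0.1876, 0.1848, 0.1334, 0.1865, 0.1674, 0.1403]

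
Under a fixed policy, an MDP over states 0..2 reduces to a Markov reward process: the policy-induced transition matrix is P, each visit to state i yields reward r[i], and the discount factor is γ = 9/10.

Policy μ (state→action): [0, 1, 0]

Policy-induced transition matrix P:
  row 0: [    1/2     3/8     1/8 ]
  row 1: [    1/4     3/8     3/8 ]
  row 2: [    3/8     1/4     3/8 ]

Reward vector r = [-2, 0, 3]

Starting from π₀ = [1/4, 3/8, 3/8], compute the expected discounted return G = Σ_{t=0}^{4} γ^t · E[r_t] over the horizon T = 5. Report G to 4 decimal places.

t=0: π = [0.2500, 0.3750, 0.3750], E[r] = 0.6250, γ^t·E[r] = 0.625000, running G = 0.625000
t=1: π = [0.3594, 0.3281, 0.3125], E[r] = 0.2188, γ^t·E[r] = 0.196875, running G = 0.821875
t=2: π = [0.3789, 0.3359, 0.2852], E[r] = 0.0977, γ^t·E[r] = 0.079102, running G = 0.900977
t=3: π = [0.3804, 0.3394, 0.2803], E[r] = 0.0801, γ^t·E[r] = 0.058377, running G = 0.959354
t=4: π = [0.3801, 0.3400, 0.2799], E[r] = 0.0795, γ^t·E[r] = 0.052139, running G = 1.011492

G = 1.0115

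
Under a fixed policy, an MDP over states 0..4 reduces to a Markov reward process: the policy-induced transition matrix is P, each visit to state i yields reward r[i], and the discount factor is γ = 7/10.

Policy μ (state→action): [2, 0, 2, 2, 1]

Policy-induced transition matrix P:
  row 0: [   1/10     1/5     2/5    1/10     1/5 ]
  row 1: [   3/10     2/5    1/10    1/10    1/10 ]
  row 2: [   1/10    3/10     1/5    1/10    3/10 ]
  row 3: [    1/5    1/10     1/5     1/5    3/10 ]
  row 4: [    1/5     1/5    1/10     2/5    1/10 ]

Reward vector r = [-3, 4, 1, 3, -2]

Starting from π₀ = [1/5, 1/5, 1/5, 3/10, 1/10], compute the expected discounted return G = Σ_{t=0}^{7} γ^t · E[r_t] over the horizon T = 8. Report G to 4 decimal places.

G = 2.6765

t=0: π = [0.2000, 0.2000, 0.2000, 0.3000, 0.1000], E[r] = 1.1000, γ^t·E[r] = 1.100000, running G = 1.100000
t=1: π = [0.1800, 0.2300, 0.2100, 0.1600, 0.2200], E[r] = 0.6300, γ^t·E[r] = 0.441000, running G = 1.541000
t=2: π = [0.1840, 0.2510, 0.1910, 0.1820, 0.1920], E[r] = 0.8050, γ^t·E[r] = 0.394450, running G = 1.935450
t=3: π = [0.1876, 0.2511, 0.1925, 0.1758, 0.1930], E[r] = 0.7755, γ^t·E[r] = 0.265997, running G = 2.201447
t=4: π = [0.1871, 0.2519, 0.1931, 0.1755, 0.1924], E[r] = 0.7810, γ^t·E[r] = 0.187511, running G = 2.388957
t=5: π = [0.1872, 0.2521, 0.1930, 0.1753, 0.1924], E[r] = 0.7810, γ^t·E[r] = 0.131265, running G = 2.520223
t=6: π = [0.1872, 0.2522, 0.1930, 0.1753, 0.1924], E[r] = 0.7812, γ^t·E[r] = 0.091908, running G = 2.612131
t=7: π = [0.1872, 0.2522, 0.1930, 0.1752, 0.1924], E[r] = 0.7812, γ^t·E[r] = 0.064335, running G = 2.676466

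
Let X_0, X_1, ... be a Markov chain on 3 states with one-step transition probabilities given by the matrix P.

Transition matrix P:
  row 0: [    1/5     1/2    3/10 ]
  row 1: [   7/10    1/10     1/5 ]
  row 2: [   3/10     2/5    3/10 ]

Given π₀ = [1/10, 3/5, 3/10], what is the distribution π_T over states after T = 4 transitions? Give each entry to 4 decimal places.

t=0: π = [0.1000, 0.6000, 0.3000]
t=1: π = [0.5300, 0.2300, 0.2400]
t=2: π = [0.3390, 0.3840, 0.2770]
t=3: π = [0.4197, 0.3187, 0.2616]
t=4: π = [0.3855, 0.3464, 0.2681]

π = [0.3855, 0.3464, 0.2681]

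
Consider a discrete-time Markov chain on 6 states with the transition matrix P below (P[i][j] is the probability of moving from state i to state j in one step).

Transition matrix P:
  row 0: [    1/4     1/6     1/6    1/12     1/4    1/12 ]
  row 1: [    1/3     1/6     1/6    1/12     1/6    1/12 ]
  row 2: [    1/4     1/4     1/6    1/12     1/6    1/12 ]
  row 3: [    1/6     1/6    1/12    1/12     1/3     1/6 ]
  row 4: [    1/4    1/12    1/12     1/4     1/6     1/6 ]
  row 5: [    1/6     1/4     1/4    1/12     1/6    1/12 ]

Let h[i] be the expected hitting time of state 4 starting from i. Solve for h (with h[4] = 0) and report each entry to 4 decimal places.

h = [4.5494, 4.9286, 4.9602, 4.1732, 0.0000, 4.9944]

First-step conditioning: h[4] = 0; for i ≠ 4, h[i] = 1 + Σ_k P[i][k]·h[k].
  h[0] = 1 + 1/4·h[0] + 1/6·h[1] + 1/6·h[2] + 1/12·h[3] + 1/12·h[5]
  h[1] = 1 + 1/3·h[0] + 1/6·h[1] + 1/6·h[2] + 1/12·h[3] + 1/12·h[5]
  h[2] = 1 + 1/4·h[0] + 1/4·h[1] + 1/6·h[2] + 1/12·h[3] + 1/12·h[5]
  h[3] = 1 + 1/6·h[0] + 1/6·h[1] + 1/12·h[2] + 1/12·h[3] + 1/6·h[5]
  h[5] = 1 + 1/6·h[0] + 1/4·h[1] + 1/4·h[2] + 1/12·h[3] + 1/12·h[5]
Solving the 5×5 linear system over states ≠ 4 gives exactly h = [248832/54695, 269568/54695, 271296/54695, 228252/54695, 0, 273168/54695] (h[4] = 0 is the target).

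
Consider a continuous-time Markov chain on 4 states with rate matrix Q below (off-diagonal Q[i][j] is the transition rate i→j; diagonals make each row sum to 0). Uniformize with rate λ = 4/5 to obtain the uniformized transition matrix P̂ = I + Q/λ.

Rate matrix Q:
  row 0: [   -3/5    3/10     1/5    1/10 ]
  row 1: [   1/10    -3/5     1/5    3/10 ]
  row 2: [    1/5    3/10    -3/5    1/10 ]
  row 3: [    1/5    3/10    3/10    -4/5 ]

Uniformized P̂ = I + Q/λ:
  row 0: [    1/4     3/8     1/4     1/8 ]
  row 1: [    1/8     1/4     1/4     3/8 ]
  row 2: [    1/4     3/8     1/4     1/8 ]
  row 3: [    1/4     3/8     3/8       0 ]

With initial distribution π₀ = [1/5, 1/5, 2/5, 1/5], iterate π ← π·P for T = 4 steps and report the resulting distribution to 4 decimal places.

t=0: π = [0.2000, 0.2000, 0.4000, 0.2000]
t=1: π = [0.2250, 0.3500, 0.2750, 0.1500]
t=2: π = [0.2063, 0.3313, 0.2688, 0.1938]
t=3: π = [0.2086, 0.3336, 0.2742, 0.1836]
t=4: π = [0.2083, 0.3333, 0.2729, 0.1854]

π = [0.2083, 0.3333, 0.2729, 0.1854]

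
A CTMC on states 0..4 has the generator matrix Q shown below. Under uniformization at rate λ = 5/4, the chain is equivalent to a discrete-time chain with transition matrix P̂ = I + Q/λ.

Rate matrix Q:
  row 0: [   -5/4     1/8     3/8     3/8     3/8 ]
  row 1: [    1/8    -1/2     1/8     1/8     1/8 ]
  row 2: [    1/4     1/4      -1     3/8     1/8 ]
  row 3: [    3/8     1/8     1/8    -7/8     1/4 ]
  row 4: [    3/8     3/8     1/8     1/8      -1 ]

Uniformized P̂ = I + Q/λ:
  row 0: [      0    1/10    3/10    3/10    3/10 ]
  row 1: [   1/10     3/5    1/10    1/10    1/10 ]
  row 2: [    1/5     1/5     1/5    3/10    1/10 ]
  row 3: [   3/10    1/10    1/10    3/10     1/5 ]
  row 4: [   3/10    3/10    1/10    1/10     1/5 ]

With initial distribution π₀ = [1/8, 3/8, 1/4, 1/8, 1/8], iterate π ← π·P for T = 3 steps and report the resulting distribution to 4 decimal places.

π = [0.1719, 0.3051, 0.1485, 0.2038, 0.1708]

t=0: π = [0.1250, 0.3750, 0.2500, 0.1250, 0.1250]
t=1: π = [0.1625, 0.3375, 0.1500, 0.2000, 0.1500]
t=2: π = [0.1688, 0.3138, 0.1475, 0.2025, 0.1675]
t=3: π = [0.1719, 0.3051, 0.1485, 0.2038, 0.1708]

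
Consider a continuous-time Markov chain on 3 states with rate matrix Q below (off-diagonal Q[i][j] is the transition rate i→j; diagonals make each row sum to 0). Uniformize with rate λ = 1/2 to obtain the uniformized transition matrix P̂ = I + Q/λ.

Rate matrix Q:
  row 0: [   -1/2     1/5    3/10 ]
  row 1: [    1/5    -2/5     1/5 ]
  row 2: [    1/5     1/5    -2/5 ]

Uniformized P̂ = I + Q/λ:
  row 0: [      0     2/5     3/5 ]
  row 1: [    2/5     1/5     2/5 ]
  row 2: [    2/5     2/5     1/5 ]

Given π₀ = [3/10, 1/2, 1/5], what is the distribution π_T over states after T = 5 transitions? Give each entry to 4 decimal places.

t=0: π = [0.3000, 0.5000, 0.2000]
t=1: π = [0.2800, 0.3000, 0.4200]
t=2: π = [0.2880, 0.3400, 0.3720]
t=3: π = [0.2848, 0.3320, 0.3832]
t=4: π = [0.2861, 0.3336, 0.3803]
t=5: π = [0.2856, 0.3333, 0.3812]

π = [0.2856, 0.3333, 0.3812]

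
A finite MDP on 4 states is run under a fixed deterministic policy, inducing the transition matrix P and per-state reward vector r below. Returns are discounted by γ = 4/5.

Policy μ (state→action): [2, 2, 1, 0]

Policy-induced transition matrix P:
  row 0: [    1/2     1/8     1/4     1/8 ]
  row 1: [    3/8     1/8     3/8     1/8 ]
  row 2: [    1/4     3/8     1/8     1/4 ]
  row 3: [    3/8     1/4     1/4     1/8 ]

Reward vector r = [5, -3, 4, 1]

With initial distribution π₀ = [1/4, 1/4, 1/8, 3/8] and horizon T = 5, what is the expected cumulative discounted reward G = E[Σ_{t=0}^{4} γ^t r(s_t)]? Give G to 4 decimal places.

t=0: π = [0.2500, 0.2500, 0.1250, 0.3750], E[r] = 1.3750, γ^t·E[r] = 1.375000, running G = 1.375000
t=1: π = [0.3906, 0.2031, 0.2656, 0.1406], E[r] = 2.5469, γ^t·E[r] = 2.037500, running G = 3.412500
t=2: π = [0.3906, 0.2090, 0.2422, 0.1582], E[r] = 2.4531, γ^t·E[r] = 1.570000, running G = 4.982500
t=3: π = [0.3936, 0.2053, 0.2458, 0.1553], E[r] = 2.4905, γ^t·E[r] = 1.275125, running G = 6.257625
t=4: π = [0.3935, 0.2059, 0.2449, 0.1557], E[r] = 2.4852, γ^t·E[r] = 1.017925, running G = 7.275550

G = 7.2756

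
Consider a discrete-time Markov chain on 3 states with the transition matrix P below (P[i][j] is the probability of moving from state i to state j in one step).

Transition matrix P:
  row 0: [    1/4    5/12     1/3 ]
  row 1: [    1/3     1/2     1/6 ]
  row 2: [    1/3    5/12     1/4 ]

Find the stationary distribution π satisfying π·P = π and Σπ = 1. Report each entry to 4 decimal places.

π = [0.3077, 0.4545, 0.2378]

Balance equations π_j = Σ_i π_i·P[i][j]:
  π_0 = 1/4·π_0 + 1/3·π_1 + 1/3·π_2
  π_1 = 5/12·π_0 + 1/2·π_1 + 5/12·π_2
  normalize: π_0 + π_1 + π_2 = 1
Solving the linear system gives exactly π = [4/13, 5/11, 34/143].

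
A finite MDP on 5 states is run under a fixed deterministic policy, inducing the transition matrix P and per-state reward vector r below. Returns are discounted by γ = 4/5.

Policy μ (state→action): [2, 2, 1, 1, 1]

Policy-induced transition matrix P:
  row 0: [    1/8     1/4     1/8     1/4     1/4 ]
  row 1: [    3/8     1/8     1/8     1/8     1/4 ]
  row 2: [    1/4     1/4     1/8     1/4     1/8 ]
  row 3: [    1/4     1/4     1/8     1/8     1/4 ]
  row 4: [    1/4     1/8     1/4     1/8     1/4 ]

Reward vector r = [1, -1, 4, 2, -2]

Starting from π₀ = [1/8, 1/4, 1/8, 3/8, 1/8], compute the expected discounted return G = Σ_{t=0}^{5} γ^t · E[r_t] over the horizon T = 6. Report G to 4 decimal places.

G = 2.2910

t=0: π = [0.1250, 0.2500, 0.1250, 0.3750, 0.1250], E[r] = 0.8750, γ^t·E[r] = 0.875000, running G = 0.875000
t=1: π = [0.2656, 0.2031, 0.1406, 0.1563, 0.2344], E[r] = 0.4688, γ^t·E[r] = 0.375000, running G = 1.250000
t=2: π = [0.2422, 0.1953, 0.1543, 0.1758, 0.2324], E[r] = 0.5508, γ^t·E[r] = 0.352500, running G = 1.602500
t=3: π = [0.2441, 0.1965, 0.1541, 0.1746, 0.2307], E[r] = 0.5515, γ^t·E[r] = 0.282375, running G = 1.884875
t=4: π = [0.2440, 0.1966, 0.1538, 0.1748, 0.2307], E[r] = 0.5509, γ^t·E[r] = 0.225638, running G = 2.110513
t=5: π = [0.2441, 0.1966, 0.1538, 0.1747, 0.2308], E[r] = 0.5508, γ^t·E[r] = 0.180483, running G = 2.290995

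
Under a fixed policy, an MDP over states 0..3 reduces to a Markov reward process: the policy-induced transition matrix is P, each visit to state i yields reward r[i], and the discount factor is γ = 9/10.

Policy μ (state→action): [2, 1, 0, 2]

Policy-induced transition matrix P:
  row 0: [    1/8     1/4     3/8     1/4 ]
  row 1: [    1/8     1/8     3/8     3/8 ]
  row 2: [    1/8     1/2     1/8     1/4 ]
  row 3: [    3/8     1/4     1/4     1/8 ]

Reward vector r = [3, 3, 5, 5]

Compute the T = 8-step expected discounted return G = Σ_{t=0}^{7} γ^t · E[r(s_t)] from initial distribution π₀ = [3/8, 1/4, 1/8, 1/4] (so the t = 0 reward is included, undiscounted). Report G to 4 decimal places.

t=0: π = [0.3750, 0.2500, 0.1250, 0.2500], E[r] = 3.7500, γ^t·E[r] = 3.750000, running G = 3.750000
t=1: π = [0.1875, 0.2500, 0.3125, 0.2500], E[r] = 4.1250, γ^t·E[r] = 3.712500, running G = 7.462500
t=2: π = [0.1875, 0.2969, 0.2656, 0.2500], E[r] = 4.0313, γ^t·E[r] = 3.265313, running G = 10.727813
t=3: π = [0.1875, 0.2793, 0.2773, 0.2559], E[r] = 4.0664, γ^t·E[r] = 2.964410, running G = 13.692223
t=4: π = [0.1890, 0.2844, 0.2737, 0.2529], E[r] = 4.0532, γ^t·E[r] = 2.659319, running G = 16.351542
t=5: π = [0.1882, 0.2829, 0.2750, 0.2539], E[r] = 4.0578, γ^t·E[r] = 2.396090, running G = 18.747633
t=6: π = [0.1885, 0.2834, 0.2745, 0.2536], E[r] = 4.0563, γ^t·E[r] = 2.155666, running G = 20.903299
t=7: π = [0.1884, 0.2832, 0.2747, 0.2537], E[r] = 4.0568, γ^t·E[r] = 1.940345, running G = 22.843644

G = 22.8436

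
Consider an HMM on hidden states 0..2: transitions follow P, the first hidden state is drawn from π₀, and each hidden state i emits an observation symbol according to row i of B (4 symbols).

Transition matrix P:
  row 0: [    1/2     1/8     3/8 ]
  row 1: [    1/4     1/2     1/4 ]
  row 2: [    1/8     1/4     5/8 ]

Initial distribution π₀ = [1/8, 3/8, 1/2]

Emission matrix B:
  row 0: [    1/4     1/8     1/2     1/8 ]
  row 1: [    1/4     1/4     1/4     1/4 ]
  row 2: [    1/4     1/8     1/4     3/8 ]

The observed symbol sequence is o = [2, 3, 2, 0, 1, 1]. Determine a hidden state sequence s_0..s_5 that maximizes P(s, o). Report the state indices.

path = [2, 2, 2, 2, 1, 1]

t=0: δ = [6.250e-02, 9.375e-02, 1.250e-01]  (obs o_0=2)
t=1: δ = [3.906e-03, 1.172e-02, 2.930e-02]  ψ = [0, 1, 2]  (obs o_1=3)
t=2: δ = [1.831e-03, 1.831e-03, 4.578e-03]  ψ = [2, 2, 2]  (obs o_2=2)
t=3: δ = [2.289e-04, 2.861e-04, 7.153e-04]  ψ = [0, 2, 2]  (obs o_3=0)
t=4: δ = [1.431e-05, 4.470e-05, 5.588e-05]  ψ = [0, 2, 2]  (obs o_4=1)
t=5: δ = [1.397e-06, 5.588e-06, 4.366e-06]  ψ = [1, 1, 2]  (obs o_5=1)
backtrack: best end state = 1; path = [2, 2, 2, 2, 1, 1]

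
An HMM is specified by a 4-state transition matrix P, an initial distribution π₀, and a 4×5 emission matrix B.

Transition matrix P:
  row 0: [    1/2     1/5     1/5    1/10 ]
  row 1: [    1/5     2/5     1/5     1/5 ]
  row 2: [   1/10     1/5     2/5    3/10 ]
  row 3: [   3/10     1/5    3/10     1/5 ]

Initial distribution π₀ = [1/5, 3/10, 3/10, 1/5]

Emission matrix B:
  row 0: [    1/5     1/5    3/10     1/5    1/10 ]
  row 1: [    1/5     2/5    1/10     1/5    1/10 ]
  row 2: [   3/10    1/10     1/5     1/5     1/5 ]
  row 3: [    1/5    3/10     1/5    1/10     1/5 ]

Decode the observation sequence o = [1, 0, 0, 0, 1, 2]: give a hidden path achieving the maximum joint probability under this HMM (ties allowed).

path = [1, 2, 2, 2, 3, 0]

t=0: δ = [4.000e-02, 1.200e-01, 3.000e-02, 6.000e-02]  (obs o_0=1)
t=1: δ = [4.800e-03, 9.600e-03, 7.200e-03, 4.800e-03]  ψ = [1, 1, 1, 1]  (obs o_1=0)
t=2: δ = [4.800e-04, 7.680e-04, 8.640e-04, 4.320e-04]  ψ = [0, 1, 2, 2]  (obs o_2=0)
t=3: δ = [4.800e-05, 6.144e-05, 1.037e-04, 5.184e-05]  ψ = [0, 1, 2, 2]  (obs o_3=0)
t=4: δ = [4.800e-06, 9.830e-06, 4.147e-06, 9.331e-06]  ψ = [0, 1, 2, 2]  (obs o_4=1)
t=5: δ = [8.398e-07, 3.932e-07, 5.599e-07, 3.932e-07]  ψ = [3, 1, 3, 1]  (obs o_5=2)
backtrack: best end state = 0; path = [1, 2, 2, 2, 3, 0]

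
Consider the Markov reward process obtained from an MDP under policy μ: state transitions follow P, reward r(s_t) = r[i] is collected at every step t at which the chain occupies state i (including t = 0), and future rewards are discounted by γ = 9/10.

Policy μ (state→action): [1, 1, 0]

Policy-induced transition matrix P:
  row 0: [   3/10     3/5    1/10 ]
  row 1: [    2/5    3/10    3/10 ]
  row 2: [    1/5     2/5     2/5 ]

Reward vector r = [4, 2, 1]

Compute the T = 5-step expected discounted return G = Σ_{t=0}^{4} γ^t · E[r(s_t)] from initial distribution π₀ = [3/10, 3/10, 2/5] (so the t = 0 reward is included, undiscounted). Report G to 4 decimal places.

G = 9.4593

t=0: π = [0.3000, 0.3000, 0.4000], E[r] = 2.2000, γ^t·E[r] = 2.200000, running G = 2.200000
t=1: π = [0.2900, 0.4300, 0.2800], E[r] = 2.3000, γ^t·E[r] = 2.070000, running G = 4.270000
t=2: π = [0.3150, 0.4150, 0.2700], E[r] = 2.3600, γ^t·E[r] = 1.911600, running G = 6.181600
t=3: π = [0.3145, 0.4215, 0.2640], E[r] = 2.3650, γ^t·E[r] = 1.724085, running G = 7.905685
t=4: π = [0.3158, 0.4208, 0.2635], E[r] = 2.3680, γ^t·E[r] = 1.553645, running G = 9.459330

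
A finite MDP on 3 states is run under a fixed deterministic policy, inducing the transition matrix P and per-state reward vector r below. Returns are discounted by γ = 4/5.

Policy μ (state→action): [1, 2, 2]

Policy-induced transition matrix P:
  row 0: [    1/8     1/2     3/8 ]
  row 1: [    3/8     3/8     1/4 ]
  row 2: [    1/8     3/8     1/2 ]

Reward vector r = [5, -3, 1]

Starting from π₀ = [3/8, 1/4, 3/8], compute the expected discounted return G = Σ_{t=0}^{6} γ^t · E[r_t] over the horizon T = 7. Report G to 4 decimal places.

G = 2.1956

t=0: π = [0.3750, 0.2500, 0.3750], E[r] = 1.5000, γ^t·E[r] = 1.500000, running G = 1.500000
t=1: π = [0.1875, 0.4219, 0.3906], E[r] = 0.0625, γ^t·E[r] = 0.050000, running G = 1.550000
t=2: π = [0.2305, 0.3984, 0.3711], E[r] = 0.3281, γ^t·E[r] = 0.210000, running G = 1.760000
t=3: π = [0.2246, 0.4038, 0.3716], E[r] = 0.2832, γ^t·E[r] = 0.145000, running G = 1.905000
t=4: π = [0.2260, 0.4031, 0.3710], E[r] = 0.2915, γ^t·E[r] = 0.119400, running G = 2.024400
t=5: π = [0.2258, 0.4032, 0.3710], E[r] = 0.2901, γ^t·E[r] = 0.095060, running G = 2.119460
t=6: π = [0.2258, 0.4032, 0.3710], E[r] = 0.2904, γ^t·E[r] = 0.076116, running G = 2.195576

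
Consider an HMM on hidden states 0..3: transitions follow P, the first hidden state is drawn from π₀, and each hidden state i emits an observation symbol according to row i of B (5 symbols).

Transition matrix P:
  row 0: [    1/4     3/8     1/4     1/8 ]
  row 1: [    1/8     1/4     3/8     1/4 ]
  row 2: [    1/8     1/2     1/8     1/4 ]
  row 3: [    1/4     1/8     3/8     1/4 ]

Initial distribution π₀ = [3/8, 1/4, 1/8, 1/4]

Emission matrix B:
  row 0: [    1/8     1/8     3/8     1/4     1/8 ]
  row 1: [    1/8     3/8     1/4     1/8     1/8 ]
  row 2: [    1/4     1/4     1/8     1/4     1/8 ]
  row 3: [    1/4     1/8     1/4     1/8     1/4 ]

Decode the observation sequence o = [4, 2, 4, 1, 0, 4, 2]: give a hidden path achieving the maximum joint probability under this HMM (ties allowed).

t=0: δ = [4.688e-02, 3.125e-02, 1.562e-02, 6.250e-02]  (obs o_0=4)
t=1: δ = [5.859e-03, 4.395e-03, 2.930e-03, 3.906e-03]  ψ = [3, 0, 3, 3]  (obs o_1=2)
t=2: δ = [1.831e-04, 2.747e-04, 2.060e-04, 2.747e-04]  ψ = [0, 0, 1, 1]  (obs o_2=4)
t=3: δ = [8.583e-06, 3.862e-05, 2.575e-05, 8.583e-06]  ψ = [3, 2, 1, 1]  (obs o_3=1)
t=4: δ = [6.035e-07, 1.609e-06, 3.621e-06, 2.414e-06]  ψ = [1, 2, 1, 1]  (obs o_4=0)
t=5: δ = [7.544e-08, 2.263e-07, 1.132e-07, 2.263e-07]  ψ = [3, 2, 3, 2]  (obs o_5=4)
t=6: δ = [2.122e-08, 1.414e-08, 1.061e-08, 1.414e-08]  ψ = [3, 1, 1, 1]  (obs o_6=2)
backtrack: best end state = 0; path = [0, 1, 2, 1, 2, 3, 0]

path = [0, 1, 2, 1, 2, 3, 0]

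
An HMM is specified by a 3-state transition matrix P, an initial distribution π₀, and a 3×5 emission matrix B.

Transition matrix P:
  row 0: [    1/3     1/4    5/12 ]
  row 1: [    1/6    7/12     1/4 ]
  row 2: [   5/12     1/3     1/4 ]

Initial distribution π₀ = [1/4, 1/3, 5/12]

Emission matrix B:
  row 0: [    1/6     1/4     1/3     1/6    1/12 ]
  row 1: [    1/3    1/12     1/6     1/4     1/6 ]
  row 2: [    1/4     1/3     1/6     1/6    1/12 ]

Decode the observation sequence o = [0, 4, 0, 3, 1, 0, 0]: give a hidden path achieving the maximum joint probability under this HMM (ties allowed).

t=0: δ = [4.167e-02, 1.111e-01, 1.042e-01]  (obs o_0=0)
t=1: δ = [3.617e-03, 1.080e-02, 2.315e-03]  ψ = [2, 1, 1]  (obs o_1=4)
t=2: δ = [3.001e-04, 2.100e-03, 6.752e-04]  ψ = [1, 1, 1]  (obs o_2=0)
t=3: δ = [5.835e-05, 3.063e-04, 8.752e-05]  ψ = [1, 1, 1]  (obs o_3=3)
t=4: δ = [1.276e-05, 1.489e-05, 2.553e-05]  ψ = [1, 1, 1]  (obs o_4=1)
t=5: δ = [1.773e-06, 2.895e-06, 1.595e-06]  ψ = [2, 1, 2]  (obs o_5=0)
t=6: δ = [1.108e-07, 5.630e-07, 1.847e-07]  ψ = [2, 1, 0]  (obs o_6=0)
backtrack: best end state = 1; path = [1, 1, 1, 1, 1, 1, 1]

path = [1, 1, 1, 1, 1, 1, 1]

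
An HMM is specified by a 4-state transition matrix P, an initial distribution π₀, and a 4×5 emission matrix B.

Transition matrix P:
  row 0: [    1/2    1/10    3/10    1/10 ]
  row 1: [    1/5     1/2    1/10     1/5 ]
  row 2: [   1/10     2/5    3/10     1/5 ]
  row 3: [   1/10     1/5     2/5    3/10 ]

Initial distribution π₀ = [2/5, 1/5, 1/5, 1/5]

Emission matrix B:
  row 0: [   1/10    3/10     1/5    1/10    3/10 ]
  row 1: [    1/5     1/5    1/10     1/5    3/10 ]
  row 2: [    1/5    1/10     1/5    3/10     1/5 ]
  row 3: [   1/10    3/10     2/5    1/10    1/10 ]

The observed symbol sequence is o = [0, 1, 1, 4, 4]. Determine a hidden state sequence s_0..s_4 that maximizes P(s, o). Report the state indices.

path = [0, 0, 0, 0, 0]

t=0: δ = [4.000e-02, 4.000e-02, 4.000e-02, 2.000e-02]  (obs o_0=0)
t=1: δ = [6.000e-03, 4.000e-03, 1.200e-03, 2.400e-03]  ψ = [0, 1, 0, 1]  (obs o_1=1)
t=2: δ = [9.000e-04, 4.000e-04, 1.800e-04, 2.400e-04]  ψ = [0, 1, 0, 1]  (obs o_2=1)
t=3: δ = [1.350e-04, 6.000e-05, 5.400e-05, 9.000e-06]  ψ = [0, 1, 0, 0]  (obs o_3=4)
t=4: δ = [2.025e-05, 9.000e-06, 8.100e-06, 1.350e-06]  ψ = [0, 1, 0, 0]  (obs o_4=4)
backtrack: best end state = 0; path = [0, 0, 0, 0, 0]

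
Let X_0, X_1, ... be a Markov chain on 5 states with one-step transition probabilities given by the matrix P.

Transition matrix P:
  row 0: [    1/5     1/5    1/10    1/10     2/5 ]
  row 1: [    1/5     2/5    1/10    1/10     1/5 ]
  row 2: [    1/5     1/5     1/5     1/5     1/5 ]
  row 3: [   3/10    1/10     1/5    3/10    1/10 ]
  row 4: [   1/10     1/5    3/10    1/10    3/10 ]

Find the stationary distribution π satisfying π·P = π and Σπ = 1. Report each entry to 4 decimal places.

π = [0.1900, 0.2315, 0.1827, 0.1478, 0.2480]

Balance equations π_j = Σ_i π_i·P[i][j]:
  π_0 = 1/5·π_0 + 1/5·π_1 + 1/5·π_2 + 3/10·π_3 + 1/10·π_4
  π_1 = 1/5·π_0 + 2/5·π_1 + 1/5·π_2 + 1/10·π_3 + 1/5·π_4
  π_2 = 1/10·π_0 + 1/10·π_1 + 1/5·π_2 + 1/5·π_3 + 3/10·π_4
  π_3 = 1/10·π_0 + 1/10·π_1 + 1/5·π_2 + 3/10·π_3 + 1/10·π_4
  normalize: π_0 + π_1 + π_2 + π_3 + π_4 = 1
Solving the linear system gives exactly π = [311/1637, 379/1637, 299/1637, 242/1637, 406/1637].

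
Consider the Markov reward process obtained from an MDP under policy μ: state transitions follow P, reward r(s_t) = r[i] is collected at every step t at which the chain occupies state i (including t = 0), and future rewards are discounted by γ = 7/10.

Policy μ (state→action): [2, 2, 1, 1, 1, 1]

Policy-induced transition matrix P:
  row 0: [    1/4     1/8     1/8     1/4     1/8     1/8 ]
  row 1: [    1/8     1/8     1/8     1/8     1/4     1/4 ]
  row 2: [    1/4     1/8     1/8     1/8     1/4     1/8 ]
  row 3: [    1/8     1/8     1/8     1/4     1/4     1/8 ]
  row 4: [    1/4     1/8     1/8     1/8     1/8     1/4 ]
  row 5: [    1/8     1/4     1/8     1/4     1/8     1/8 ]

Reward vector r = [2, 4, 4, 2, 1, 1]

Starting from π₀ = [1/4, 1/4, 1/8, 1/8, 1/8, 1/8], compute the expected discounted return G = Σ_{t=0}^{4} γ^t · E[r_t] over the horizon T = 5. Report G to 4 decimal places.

t=0: π = [0.2500, 0.2500, 0.1250, 0.1250, 0.1250, 0.1250], E[r] = 2.5000, γ^t·E[r] = 2.500000, running G = 2.500000
t=1: π = [0.1875, 0.1406, 0.1250, 0.1875, 0.1875, 0.1719], E[r] = 2.1719, γ^t·E[r] = 1.520313, running G = 4.020313
t=2: π = [0.1875, 0.1465, 0.1250, 0.1934, 0.1816, 0.1660], E[r] = 2.1953, γ^t·E[r] = 1.075703, running G = 5.096016
t=3: π = [0.1868, 0.1458, 0.1250, 0.1934, 0.1831, 0.1660], E[r] = 2.1924, γ^t·E[r] = 0.751987, running G = 5.848003
t=4: π = [0.1869, 0.1458, 0.1250, 0.1933, 0.1830, 0.1661], E[r] = 2.1924, γ^t·E[r] = 0.526391, running G = 6.374394

G = 6.3744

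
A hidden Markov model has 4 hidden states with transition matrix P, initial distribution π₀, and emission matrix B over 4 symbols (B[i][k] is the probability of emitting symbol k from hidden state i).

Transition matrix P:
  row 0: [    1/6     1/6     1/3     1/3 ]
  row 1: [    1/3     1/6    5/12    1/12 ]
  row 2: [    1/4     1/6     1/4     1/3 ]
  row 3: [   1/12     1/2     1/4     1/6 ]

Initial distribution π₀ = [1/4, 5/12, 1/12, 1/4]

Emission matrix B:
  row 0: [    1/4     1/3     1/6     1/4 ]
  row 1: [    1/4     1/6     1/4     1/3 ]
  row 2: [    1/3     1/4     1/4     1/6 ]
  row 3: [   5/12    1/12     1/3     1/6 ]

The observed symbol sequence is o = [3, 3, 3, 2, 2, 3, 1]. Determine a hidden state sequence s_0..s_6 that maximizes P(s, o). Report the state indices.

path = [1, 0, 1, 2, 3, 1, 0]

t=0: δ = [6.250e-02, 1.389e-01, 1.389e-02, 4.167e-02]  (obs o_0=3)
t=1: δ = [1.157e-02, 7.716e-03, 9.645e-03, 3.472e-03]  ψ = [1, 1, 1, 0]  (obs o_1=3)
t=2: δ = [6.430e-04, 6.430e-04, 6.430e-04, 6.430e-04]  ψ = [1, 0, 0, 0]  (obs o_2=3)
t=3: δ = [3.572e-05, 8.038e-05, 6.698e-05, 7.144e-05]  ψ = [1, 3, 1, 0]  (obs o_3=2)
t=4: δ = [4.465e-06, 8.931e-06, 8.372e-06, 7.442e-06]  ψ = [1, 3, 1, 2]  (obs o_4=2)
t=5: δ = [7.442e-07, 1.240e-06, 6.202e-07, 4.651e-07]  ψ = [1, 3, 1, 2]  (obs o_5=3)
t=6: δ = [1.378e-07, 3.876e-08, 1.292e-07, 2.067e-08]  ψ = [1, 3, 1, 0]  (obs o_6=1)
backtrack: best end state = 0; path = [1, 0, 1, 2, 3, 1, 0]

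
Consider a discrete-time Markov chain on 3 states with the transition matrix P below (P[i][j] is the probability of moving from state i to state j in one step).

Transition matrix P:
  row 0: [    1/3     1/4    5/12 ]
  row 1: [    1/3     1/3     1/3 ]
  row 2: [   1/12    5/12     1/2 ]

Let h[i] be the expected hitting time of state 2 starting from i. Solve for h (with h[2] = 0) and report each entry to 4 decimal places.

h = [2.5385, 2.7692, 0.0000]

First-step conditioning: h[2] = 0; for i ≠ 2, h[i] = 1 + Σ_k P[i][k]·h[k].
  h[0] = 1 + 1/3·h[0] + 1/4·h[1]
  h[1] = 1 + 1/3·h[0] + 1/3·h[1]
Solving the 2×2 linear system over states ≠ 2 gives exactly h = [33/13, 36/13, 0] (h[2] = 0 is the target).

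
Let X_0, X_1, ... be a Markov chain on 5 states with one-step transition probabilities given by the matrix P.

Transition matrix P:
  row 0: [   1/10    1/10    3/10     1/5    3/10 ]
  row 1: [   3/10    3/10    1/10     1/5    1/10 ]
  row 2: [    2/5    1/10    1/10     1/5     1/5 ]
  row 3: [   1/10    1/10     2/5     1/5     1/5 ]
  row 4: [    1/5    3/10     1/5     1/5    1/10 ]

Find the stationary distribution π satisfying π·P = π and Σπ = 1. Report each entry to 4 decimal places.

π = [0.2197, 0.1715, 0.2226, 0.2000, 0.1862]

Balance equations π_j = Σ_i π_i·P[i][j]:
  π_0 = 1/10·π_0 + 3/10·π_1 + 2/5·π_2 + 1/10·π_3 + 1/5·π_4
  π_1 = 1/10·π_0 + 3/10·π_1 + 1/10·π_2 + 1/10·π_3 + 3/10·π_4
  π_2 = 3/10·π_0 + 1/10·π_1 + 1/10·π_2 + 2/5·π_3 + 1/5·π_4
  π_3 = 1/5·π_0 + 1/5·π_1 + 1/5·π_2 + 1/5·π_3 + 1/5·π_4
  normalize: π_0 + π_1 + π_2 + π_3 + π_4 = 1
Solving the linear system gives exactly π = [29/132, 1019/5940, 661/2970, 1/5, 553/2970].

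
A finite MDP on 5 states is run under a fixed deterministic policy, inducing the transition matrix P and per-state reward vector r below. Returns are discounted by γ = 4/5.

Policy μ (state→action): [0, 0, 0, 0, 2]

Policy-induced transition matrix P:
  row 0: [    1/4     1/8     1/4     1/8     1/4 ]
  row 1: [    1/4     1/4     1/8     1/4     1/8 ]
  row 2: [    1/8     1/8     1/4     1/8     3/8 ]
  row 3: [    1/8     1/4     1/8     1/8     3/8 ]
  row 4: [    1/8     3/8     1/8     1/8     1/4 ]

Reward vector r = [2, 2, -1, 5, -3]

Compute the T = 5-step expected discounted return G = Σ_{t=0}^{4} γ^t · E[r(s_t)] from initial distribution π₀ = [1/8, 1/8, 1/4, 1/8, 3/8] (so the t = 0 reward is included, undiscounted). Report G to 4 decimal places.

t=0: π = [0.1250, 0.1250, 0.2500, 0.1250, 0.3750], E[r] = -0.2500, γ^t·E[r] = -0.250000, running G = -0.250000
t=1: π = [0.1563, 0.2500, 0.1719, 0.1406, 0.2813], E[r] = 0.5000, γ^t·E[r] = 0.400000, running G = 0.150000
t=2: π = [0.1758, 0.2441, 0.1660, 0.1563, 0.2578], E[r] = 0.6816, γ^t·E[r] = 0.436250, running G = 0.586250
t=3: π = [0.1775, 0.2395, 0.1677, 0.1555, 0.2598], E[r] = 0.6646, γ^t·E[r] = 0.340250, running G = 0.926500
t=4: π = [0.1771, 0.2393, 0.1682, 0.1549, 0.2605], E[r] = 0.6580, γ^t·E[r] = 0.269525, running G = 1.196025

G = 1.1960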